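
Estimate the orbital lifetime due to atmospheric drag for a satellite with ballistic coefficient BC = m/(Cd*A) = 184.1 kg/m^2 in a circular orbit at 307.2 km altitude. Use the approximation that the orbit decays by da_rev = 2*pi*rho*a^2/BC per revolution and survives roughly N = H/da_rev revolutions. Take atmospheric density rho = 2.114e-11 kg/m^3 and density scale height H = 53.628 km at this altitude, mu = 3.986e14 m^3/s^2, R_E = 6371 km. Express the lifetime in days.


a = R_E + alt = 6678.2000 km = 6.6782e+06 m
da_rev = 2*pi*rho*a^2/BC = 2*pi*2.114e-11*(6.6782e+06)^2/184.1 = 32.177323 m per revolution
N = H/da_rev = 53628.0000 m / 32.177323 m = 1666.6396 revolutions
P = 2*pi*sqrt(a^3/mu) = 5431.2570 s
lifetime = N*P = 1666.6396 * 5431.2570 = 9.051948e+06 s = 104.7679 days

104.7679 days


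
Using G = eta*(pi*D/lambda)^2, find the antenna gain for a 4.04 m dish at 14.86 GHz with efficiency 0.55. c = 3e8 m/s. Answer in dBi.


lambda = c/f = 3e8 / 1.486e+10 = 0.02018843 m
G = eta*(pi*D/lambda)^2 = 0.55*(pi*4.04/0.02018843)^2
G = 217380.3454 (linear)
G = 10*log10(217380.3454) = 53.3722 dBi

53.3722 dBi


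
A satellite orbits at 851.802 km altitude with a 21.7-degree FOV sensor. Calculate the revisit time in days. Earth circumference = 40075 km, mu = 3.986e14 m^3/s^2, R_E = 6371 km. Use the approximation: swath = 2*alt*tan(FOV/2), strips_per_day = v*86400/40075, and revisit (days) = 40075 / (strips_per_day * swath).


swath = 2*851.802*tan(0.1893682) = 326.5209 km
v = sqrt(mu/r) = 7428.7508 m/s = 7.4288 km/s
strips/day = v*86400/40075 = 7.4288*86400/40075 = 16.0161
coverage/day = strips * swath = 16.0161 * 326.5209 = 5229.5817 km
revisit = 40075 / 5229.5817 = 7.6631 days

7.6631 days


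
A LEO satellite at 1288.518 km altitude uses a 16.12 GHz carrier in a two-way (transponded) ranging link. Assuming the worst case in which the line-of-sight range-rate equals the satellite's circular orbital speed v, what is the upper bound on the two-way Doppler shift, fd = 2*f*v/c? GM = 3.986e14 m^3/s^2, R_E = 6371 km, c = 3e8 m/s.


r = 7.659518e+06 m
v = sqrt(mu/r) = 7213.8636 m/s (worst-case radial velocity)
f = 16.12 GHz = 1.612e+10 Hz
fd = 2*f*v/c = 2*1.612e+10*7213.8636/3.0e+08
fd = 775249.8753 Hz

775249.8753 Hz


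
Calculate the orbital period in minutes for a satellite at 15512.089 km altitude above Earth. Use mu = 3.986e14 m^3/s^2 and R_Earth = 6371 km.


r = 21883.0890 km = 2.1883089e+07 m
T = 2*pi*sqrt(r^3/mu) = 2*pi*sqrt(1.0479146e+22 / 3.986e14)
T = 32216.1888 s = 536.9365 min

536.9365 minutes


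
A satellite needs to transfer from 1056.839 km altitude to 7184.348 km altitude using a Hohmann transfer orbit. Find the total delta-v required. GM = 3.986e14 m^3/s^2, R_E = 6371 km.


r1 = 7427.8390 km = 7.427839e+06 m
r2 = 13555.3480 km = 1.3555348e+07 m
dv1 = sqrt(mu/r1)*(sqrt(2*r2/(r1+r2)) - 1) = 1001.1804 m/s
dv2 = sqrt(mu/r2)*(1 - sqrt(2*r1/(r1+r2))) = 859.9516 m/s
total dv = |dv1| + |dv2| = 1001.1804 + 859.9516 = 1861.1320 m/s = 1.8611 km/s

1.8611 km/s


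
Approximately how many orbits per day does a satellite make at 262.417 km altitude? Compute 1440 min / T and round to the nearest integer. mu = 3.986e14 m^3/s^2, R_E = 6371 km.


r = 6.633417e+06 m
T = 2*pi*sqrt(r^3/mu) = 5376.7169 s = 89.6119 min
revs/day = 1440 / 89.6119 = 16.0693
Rounded: 16 revolutions per day

16 revolutions per day


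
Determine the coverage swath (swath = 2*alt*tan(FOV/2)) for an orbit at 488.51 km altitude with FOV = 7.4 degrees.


FOV = 7.4 deg = 0.1291544 rad
swath = 2 * alt * tan(FOV/2) = 2 * 488.51 * tan(0.06457718)
swath = 2 * 488.51 * 0.0646671
swath = 63.1810 km

63.1810 km


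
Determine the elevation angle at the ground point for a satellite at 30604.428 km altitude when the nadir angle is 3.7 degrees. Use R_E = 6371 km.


r = R_E + alt = 36975.4280 km
Law of sines in the satellite / Earth-center / ground-point triangle:
  sin(nadir)/R_E = sin(90 + el)/r  =>  cos(el) = (r/R_E)*sin(nadir)
cos(el) = (36975.4280 / 6371.0000) * sin(3.7 deg) = 0.3745267
el = arccos(0.3745267) = 68.0049 deg
(Earth-central angle = 90 - nadir - el = 18.2951 deg)

68.0049 degrees


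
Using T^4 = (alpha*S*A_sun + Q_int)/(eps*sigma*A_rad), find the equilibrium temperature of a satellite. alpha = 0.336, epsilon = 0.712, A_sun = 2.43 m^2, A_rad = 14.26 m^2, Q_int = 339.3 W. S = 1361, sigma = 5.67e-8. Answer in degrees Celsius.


Numerator = alpha*S*A_sun + Q_int = 0.336*1361*2.43 + 339.3 = 1450.5293 W
Denominator = eps*sigma*A_rad = 0.712*5.67e-8*14.26 = 5.756819e-07 W/K^4
T^4 = 2.5196715e+09 K^4
T = 224.0454 K = -49.1046 C

-49.1046 degrees Celsius


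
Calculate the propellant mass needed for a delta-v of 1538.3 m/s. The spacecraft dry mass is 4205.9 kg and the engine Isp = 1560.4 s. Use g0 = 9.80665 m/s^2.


ve = Isp * g0 = 1560.4 * 9.80665 = 15302.296660 m/s
mass ratio = exp(dv/ve) = exp(1538.3/15302.296660) = 1.10575393
m_prop = m_dry * (mr - 1) = 4205.9 * (1.10575393 - 1)
m_prop = 444.7905 kg

444.7905 kg


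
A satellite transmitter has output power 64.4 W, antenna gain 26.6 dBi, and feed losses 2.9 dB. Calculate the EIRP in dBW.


Pt = 64.4 W = 18.0889 dBW
EIRP = Pt_dBW + Gt - losses = 18.0889 + 26.6 - 2.9 = 41.7889 dBW

41.7889 dBW


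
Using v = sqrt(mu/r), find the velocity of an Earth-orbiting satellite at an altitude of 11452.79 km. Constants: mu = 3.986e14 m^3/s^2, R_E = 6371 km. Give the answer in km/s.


r = R_E + alt = 6371.0 + 11452.79 = 17823.7900 km = 1.782379e+07 m
v = sqrt(mu/r) = sqrt(3.986e14 / 1.782379e+07) = 4728.9924 m/s = 4.7290 km/s

4.7290 km/s


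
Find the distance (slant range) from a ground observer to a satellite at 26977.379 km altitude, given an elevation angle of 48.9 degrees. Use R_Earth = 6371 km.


h = 26977.379 km, el = 48.9 deg
d = -R_E*sin(el) + sqrt((R_E*sin(el))^2 + 2*R_E*h + h^2)
d = -6371.0000*sin(0.853466) + sqrt((6371.0000*0.7535634)^2 + 2*6371.0000*26977.379 + 26977.379^2)
d = 28283.3926 km

28283.3926 km


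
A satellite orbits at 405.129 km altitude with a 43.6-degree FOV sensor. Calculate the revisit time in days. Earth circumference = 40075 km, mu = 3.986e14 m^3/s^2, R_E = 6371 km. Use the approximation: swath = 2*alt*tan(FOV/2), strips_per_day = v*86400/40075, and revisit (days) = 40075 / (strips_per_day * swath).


swath = 2*405.129*tan(0.3804818) = 324.0801 km
v = sqrt(mu/r) = 7669.6901 m/s = 7.6697 km/s
strips/day = v*86400/40075 = 7.6697*86400/40075 = 16.5355
coverage/day = strips * swath = 16.5355 * 324.0801 = 5358.8347 km
revisit = 40075 / 5358.8347 = 7.4783 days

7.4783 days


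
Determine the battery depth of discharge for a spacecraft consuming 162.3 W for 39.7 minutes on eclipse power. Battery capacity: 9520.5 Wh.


E_used = P * t / 60 = 162.3 * 39.7 / 60 = 107.3885 Wh
DOD = E_used / E_total * 100 = 107.3885 / 9520.5 * 100
DOD = 1.1280 %

1.1280 %


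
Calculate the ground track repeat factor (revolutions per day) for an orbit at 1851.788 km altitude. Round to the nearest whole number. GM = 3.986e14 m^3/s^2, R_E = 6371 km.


r = 8.222788e+06 m
T = 2*pi*sqrt(r^3/mu) = 7420.6143 s = 123.6769 min
revs/day = 1440 / 123.6769 = 11.6432
Rounded: 12 revolutions per day

12 revolutions per day


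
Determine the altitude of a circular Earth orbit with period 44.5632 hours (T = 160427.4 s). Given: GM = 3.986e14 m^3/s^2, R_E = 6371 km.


T = 160427.4 s
r = (mu*T^2/(4*pi^2))^(1/3) = (3.986e14 * 160427.4^2 / (4*pi^2))^(1/3)
r = 6.3813351e+07 m = 63813.3507 km
alt = r - R_E = 63813.3507 - 6371 = 57442.3507 km

57442.3507 km


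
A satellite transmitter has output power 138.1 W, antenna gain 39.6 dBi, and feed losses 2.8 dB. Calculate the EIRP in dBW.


Pt = 138.1 W = 21.4019 dBW
EIRP = Pt_dBW + Gt - losses = 21.4019 + 39.6 - 2.8 = 58.2019 dBW

58.2019 dBW


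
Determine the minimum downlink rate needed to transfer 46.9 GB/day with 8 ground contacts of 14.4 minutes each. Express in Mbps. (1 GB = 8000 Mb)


total contact time = 8 * 14.4 * 60 = 6912.0000 s
data = 46.9 GB = 375200.0000 Mb
rate = 375200.0000 / 6912.0000 = 54.2824 Mbps

54.2824 Mbps


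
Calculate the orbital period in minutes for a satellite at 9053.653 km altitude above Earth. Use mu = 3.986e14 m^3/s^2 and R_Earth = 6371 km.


r = 15424.6530 km = 1.5424653e+07 m
T = 2*pi*sqrt(r^3/mu) = 2*pi*sqrt(3.6698322e+21 / 3.986e14)
T = 19064.8909 s = 317.7482 min

317.7482 minutes


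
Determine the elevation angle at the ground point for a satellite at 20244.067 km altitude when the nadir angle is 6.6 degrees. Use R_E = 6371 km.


r = R_E + alt = 26615.0670 km
Law of sines in the satellite / Earth-center / ground-point triangle:
  sin(nadir)/R_E = sin(90 + el)/r  =>  cos(el) = (r/R_E)*sin(nadir)
cos(el) = (26615.0670 / 6371.0000) * sin(6.6 deg) = 0.4801538
el = arccos(0.4801538) = 61.3046 deg
(Earth-central angle = 90 - nadir - el = 22.0954 deg)

61.3046 degrees


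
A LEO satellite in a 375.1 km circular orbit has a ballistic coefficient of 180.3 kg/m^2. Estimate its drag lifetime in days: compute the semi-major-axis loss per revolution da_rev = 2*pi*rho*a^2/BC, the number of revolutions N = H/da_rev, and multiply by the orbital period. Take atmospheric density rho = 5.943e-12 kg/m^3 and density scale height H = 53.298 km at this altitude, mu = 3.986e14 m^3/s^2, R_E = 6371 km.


a = R_E + alt = 6746.1000 km = 6.7461e+06 m
da_rev = 2*pi*rho*a^2/BC = 2*pi*5.943e-12*(6.7461e+06)^2/180.3 = 9.425305 m per revolution
N = H/da_rev = 53298.0000 m / 9.425305 m = 5654.7771 revolutions
P = 2*pi*sqrt(a^3/mu) = 5514.2999 s
lifetime = N*P = 5654.7771 * 5514.2999 = 3.1182137e+07 s = 360.9044 days

360.9044 days


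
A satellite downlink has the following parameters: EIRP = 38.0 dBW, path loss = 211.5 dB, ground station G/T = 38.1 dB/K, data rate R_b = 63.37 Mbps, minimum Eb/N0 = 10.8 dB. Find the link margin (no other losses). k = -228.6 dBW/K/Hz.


C/N0 = EIRP - FSPL + G/T - k = 38.0 - 211.5 + 38.1 - (-228.6)
C/N0 = 93.2000 dB-Hz
R_b = 63.37 Mbps = 6.337e+07 bps -> 10*log10(R_b) = 78.0188 dB-Hz
Eb/N0 = C/N0 - 10*log10(R_b) = 93.2000 - 78.0188 = 15.1812 dB
Margin = Eb/N0 - Eb/N0_req = 15.1812 - 10.8 = 4.3812 dB (link closes)

4.3812 dB


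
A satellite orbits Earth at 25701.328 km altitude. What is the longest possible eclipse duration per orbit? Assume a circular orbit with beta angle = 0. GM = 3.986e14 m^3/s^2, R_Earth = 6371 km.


r = 32072.3280 km
T = 952.6990 min
Eclipse fraction = arcsin(R_E/r)/pi = arcsin(6371.0000/32072.3280)/pi
= arcsin(0.1986448)/pi = 0.063654
Eclipse duration = 0.063654 * 952.6990 = 60.6431 min

60.6431 minutes


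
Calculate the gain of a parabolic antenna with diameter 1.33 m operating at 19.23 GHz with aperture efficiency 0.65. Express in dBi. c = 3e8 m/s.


lambda = c/f = 3e8 / 1.923e+10 = 0.01560062 m
G = eta*(pi*D/lambda)^2 = 0.65*(pi*1.33/0.01560062)^2
G = 46626.4599 (linear)
G = 10*log10(46626.4599) = 46.6863 dBi

46.6863 dBi


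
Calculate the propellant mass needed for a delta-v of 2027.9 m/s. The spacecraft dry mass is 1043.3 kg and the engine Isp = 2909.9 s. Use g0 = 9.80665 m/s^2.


ve = Isp * g0 = 2909.9 * 9.80665 = 28536.370835 m/s
mass ratio = exp(dv/ve) = exp(2027.9/28536.370835) = 1.07364961
m_prop = m_dry * (mr - 1) = 1043.3 * (1.07364961 - 1)
m_prop = 76.8386 kg

76.8386 kg


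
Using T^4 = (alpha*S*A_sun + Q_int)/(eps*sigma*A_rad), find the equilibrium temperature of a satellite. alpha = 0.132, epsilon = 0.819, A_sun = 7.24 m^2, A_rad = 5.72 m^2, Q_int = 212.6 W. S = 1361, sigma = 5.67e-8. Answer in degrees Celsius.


Numerator = alpha*S*A_sun + Q_int = 0.132*1361*7.24 + 212.6 = 1513.2805 W
Denominator = eps*sigma*A_rad = 0.819*5.67e-8*5.72 = 2.6562136e-07 W/K^4
T^4 = 5.6971341e+09 K^4
T = 274.7351 K = 1.5851 C

1.5851 degrees Celsius


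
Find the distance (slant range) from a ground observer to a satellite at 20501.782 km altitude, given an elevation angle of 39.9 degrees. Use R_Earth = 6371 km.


h = 20501.782 km, el = 39.9 deg
d = -R_E*sin(el) + sqrt((R_E*sin(el))^2 + 2*R_E*h + h^2)
d = -6371.0000*sin(0.6963864) + sqrt((6371.0000*0.6414496)^2 + 2*6371.0000*20501.782 + 20501.782^2)
d = 22337.8904 km

22337.8904 km


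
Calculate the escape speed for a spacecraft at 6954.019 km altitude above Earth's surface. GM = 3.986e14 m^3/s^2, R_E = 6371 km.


r = 6371.0 + 6954.019 = 13325.0190 km = 1.3325019e+07 m
v_esc = sqrt(2*mu/r) = sqrt(2*3.986e14 / 1.3325019e+07)
v_esc = 7734.8114 m/s = 7.7348 km/s

7.7348 km/s


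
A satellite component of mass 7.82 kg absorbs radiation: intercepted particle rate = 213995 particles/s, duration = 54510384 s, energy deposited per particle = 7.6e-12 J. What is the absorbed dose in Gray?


Total energy deposited = rate * time * E_per
  = 213995 * 54510384 * 7.6e-12 = 88.6536 J
Dose = E_total / mass = 88.6536 / 7.82
Dose = 11.3368 Gy

11.3368 Gy


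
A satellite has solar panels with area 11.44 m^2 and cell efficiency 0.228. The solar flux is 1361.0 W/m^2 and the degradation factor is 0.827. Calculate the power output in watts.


P = area * eta * S * degradation
P = 11.44 * 0.228 * 1361.0 * 0.827
P = 2935.7868 W

2935.7868 W


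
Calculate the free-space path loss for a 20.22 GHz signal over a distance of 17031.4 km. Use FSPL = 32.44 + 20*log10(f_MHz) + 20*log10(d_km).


f = 20.22 GHz = 20220.0000 MHz
d = 17031.4 km
FSPL = 32.44 + 20*log10(20220.0000) + 20*log10(17031.4)
FSPL = 32.44 + 86.1156 + 84.6250
FSPL = 203.1806 dB

203.1806 dB


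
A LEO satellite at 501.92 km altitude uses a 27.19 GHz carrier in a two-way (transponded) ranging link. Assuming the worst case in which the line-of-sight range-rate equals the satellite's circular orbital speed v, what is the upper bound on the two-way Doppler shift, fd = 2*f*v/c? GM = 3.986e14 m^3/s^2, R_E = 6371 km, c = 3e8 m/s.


r = 6.87292e+06 m
v = sqrt(mu/r) = 7615.4926 m/s (worst-case radial velocity)
f = 27.19 GHz = 2.719e+10 Hz
fd = 2*f*v/c = 2*2.719e+10*7615.4926/3.0e+08
fd = 1.380435e+06 Hz

1.3804e+06 Hz


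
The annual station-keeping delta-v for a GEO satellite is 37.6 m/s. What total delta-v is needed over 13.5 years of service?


dV = rate * years = 37.6 * 13.5
dV = 507.6000 m/s

507.6000 m/s


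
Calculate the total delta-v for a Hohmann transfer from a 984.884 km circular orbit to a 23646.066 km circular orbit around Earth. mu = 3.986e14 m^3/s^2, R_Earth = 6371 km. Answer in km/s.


r1 = 7355.8840 km = 7.355884e+06 m
r2 = 30017.0660 km = 3.0017066e+07 m
dv1 = sqrt(mu/r1)*(sqrt(2*r2/(r1+r2)) - 1) = 1968.5411 m/s
dv2 = sqrt(mu/r2)*(1 - sqrt(2*r1/(r1+r2))) = 1357.7251 m/s
total dv = |dv1| + |dv2| = 1968.5411 + 1357.7251 = 3326.2662 m/s = 3.3263 km/s

3.3263 km/s


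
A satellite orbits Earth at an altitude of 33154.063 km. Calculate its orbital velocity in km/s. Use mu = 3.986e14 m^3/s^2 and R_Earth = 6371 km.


r = R_E + alt = 6371.0 + 33154.063 = 39525.0630 km = 3.9525063e+07 m
v = sqrt(mu/r) = sqrt(3.986e14 / 3.9525063e+07) = 3175.6480 m/s = 3.1756 km/s

3.1756 km/s


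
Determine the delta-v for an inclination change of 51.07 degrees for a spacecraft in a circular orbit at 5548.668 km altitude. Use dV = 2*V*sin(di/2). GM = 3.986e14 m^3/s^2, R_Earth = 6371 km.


r = 11919.6680 km = 1.1919668e+07 m
V = sqrt(mu/r) = 5782.7786 m/s
di = 51.07 deg = 0.8913396 rad
dV = 2*V*sin(di/2) = 2*5782.7786*sin(0.4456698)
dV = 4985.4766 m/s = 4.9855 km/s

4.9855 km/s


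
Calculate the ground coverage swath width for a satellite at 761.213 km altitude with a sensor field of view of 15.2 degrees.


FOV = 15.2 deg = 0.26529 rad
swath = 2 * alt * tan(FOV/2) = 2 * 761.213 * tan(0.132645)
swath = 2 * 761.213 * 0.1334285
swath = 203.1350 km

203.1350 km


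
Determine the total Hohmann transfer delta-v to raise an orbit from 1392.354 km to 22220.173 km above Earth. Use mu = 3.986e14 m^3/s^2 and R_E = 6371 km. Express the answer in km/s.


r1 = 7763.3540 km = 7.763354e+06 m
r2 = 28591.1730 km = 2.8591173e+07 m
dv1 = sqrt(mu/r1)*(sqrt(2*r2/(r1+r2)) - 1) = 1821.1478 m/s
dv2 = sqrt(mu/r2)*(1 - sqrt(2*r1/(r1+r2))) = 1293.6830 m/s
total dv = |dv1| + |dv2| = 1821.1478 + 1293.6830 = 3114.8308 m/s = 3.1148 km/s

3.1148 km/s


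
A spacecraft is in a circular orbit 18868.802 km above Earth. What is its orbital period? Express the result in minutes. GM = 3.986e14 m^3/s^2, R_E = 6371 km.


r = 25239.8020 km = 2.5239802e+07 m
T = 2*pi*sqrt(r^3/mu) = 2*pi*sqrt(1.6078955e+22 / 3.986e14)
T = 39906.1781 s = 665.1030 min

665.1030 minutes


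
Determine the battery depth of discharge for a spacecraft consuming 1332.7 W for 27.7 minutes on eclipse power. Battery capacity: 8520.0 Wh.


E_used = P * t / 60 = 1332.7 * 27.7 / 60 = 615.2632 Wh
DOD = E_used / E_total * 100 = 615.2632 / 8520.0 * 100
DOD = 7.2214 %

7.2214 %


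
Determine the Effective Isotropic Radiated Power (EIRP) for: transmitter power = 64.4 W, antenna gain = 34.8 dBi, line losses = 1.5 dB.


Pt = 64.4 W = 18.0889 dBW
EIRP = Pt_dBW + Gt - losses = 18.0889 + 34.8 - 1.5 = 51.3889 dBW

51.3889 dBW


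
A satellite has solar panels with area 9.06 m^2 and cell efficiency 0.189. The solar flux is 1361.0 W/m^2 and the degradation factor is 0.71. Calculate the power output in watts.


P = area * eta * S * degradation
P = 9.06 * 0.189 * 1361.0 * 0.71
P = 1654.6513 W

1654.6513 W


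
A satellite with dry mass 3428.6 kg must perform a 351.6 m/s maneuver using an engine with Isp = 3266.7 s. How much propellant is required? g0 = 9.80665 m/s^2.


ve = Isp * g0 = 3266.7 * 9.80665 = 32035.383555 m/s
mass ratio = exp(dv/ve) = exp(351.6/32035.383555) = 1.01103581
m_prop = m_dry * (mr - 1) = 3428.6 * (1.01103581 - 1)
m_prop = 37.8374 kg

37.8374 kg


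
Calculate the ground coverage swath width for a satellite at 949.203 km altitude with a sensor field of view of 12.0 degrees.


FOV = 12.0 deg = 0.2094395 rad
swath = 2 * alt * tan(FOV/2) = 2 * 949.203 * tan(0.1047198)
swath = 2 * 949.203 * 0.1051042
swath = 199.5305 km

199.5305 km


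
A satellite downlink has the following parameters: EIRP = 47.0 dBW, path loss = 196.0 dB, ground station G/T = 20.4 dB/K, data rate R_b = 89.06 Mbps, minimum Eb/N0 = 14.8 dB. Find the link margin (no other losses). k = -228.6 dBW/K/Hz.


C/N0 = EIRP - FSPL + G/T - k = 47.0 - 196.0 + 20.4 - (-228.6)
C/N0 = 100.0000 dB-Hz
R_b = 89.06 Mbps = 8.906e+07 bps -> 10*log10(R_b) = 79.4968 dB-Hz
Eb/N0 = C/N0 - 10*log10(R_b) = 100.0000 - 79.4968 = 20.5032 dB
Margin = Eb/N0 - Eb/N0_req = 20.5032 - 14.8 = 5.7032 dB (link closes)

5.7032 dB


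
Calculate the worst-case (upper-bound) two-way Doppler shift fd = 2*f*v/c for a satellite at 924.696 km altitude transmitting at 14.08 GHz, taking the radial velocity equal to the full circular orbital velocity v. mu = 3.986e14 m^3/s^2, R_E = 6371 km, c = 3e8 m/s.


r = 7.295696e+06 m
v = sqrt(mu/r) = 7391.5460 m/s (worst-case radial velocity)
f = 14.08 GHz = 1.408e+10 Hz
fd = 2*f*v/c = 2*1.408e+10*7391.5460/3.0e+08
fd = 693819.7822 Hz

693819.7822 Hz


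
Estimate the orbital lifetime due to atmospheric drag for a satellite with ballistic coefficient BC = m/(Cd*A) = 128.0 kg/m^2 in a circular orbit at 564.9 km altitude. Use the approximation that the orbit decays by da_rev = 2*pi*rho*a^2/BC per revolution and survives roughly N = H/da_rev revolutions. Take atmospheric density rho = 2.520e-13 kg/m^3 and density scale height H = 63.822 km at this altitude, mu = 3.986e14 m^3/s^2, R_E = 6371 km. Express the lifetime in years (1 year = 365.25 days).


a = R_E + alt = 6935.9000 km = 6.9359e+06 m
da_rev = 2*pi*rho*a^2/BC = 2*pi*2.520e-13*(6.9359e+06)^2/128.0 = 0.595081002 m per revolution
N = H/da_rev = 63822.0000 m / 0.595081002 m = 107249.2649 revolutions
P = 2*pi*sqrt(a^3/mu) = 5748.6445 s
lifetime = N*P = 107249.2649 * 5748.6445 = 6.165379e+08 s = 7135.8553 days
years = 7135.8553 / 365.25 = 19.5369 years

19.5369 years


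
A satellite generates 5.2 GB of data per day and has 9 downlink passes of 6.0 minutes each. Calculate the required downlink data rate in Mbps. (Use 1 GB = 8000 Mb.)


total contact time = 9 * 6.0 * 60 = 3240.0000 s
data = 5.2 GB = 41600.0000 Mb
rate = 41600.0000 / 3240.0000 = 12.8395 Mbps

12.8395 Mbps


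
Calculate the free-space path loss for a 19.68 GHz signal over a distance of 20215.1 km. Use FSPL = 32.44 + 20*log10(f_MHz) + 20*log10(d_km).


f = 19.68 GHz = 19680.0000 MHz
d = 20215.1 km
FSPL = 32.44 + 20*log10(19680.0000) + 20*log10(20215.1)
FSPL = 32.44 + 85.8805 + 86.1135
FSPL = 204.4340 dB

204.4340 dB


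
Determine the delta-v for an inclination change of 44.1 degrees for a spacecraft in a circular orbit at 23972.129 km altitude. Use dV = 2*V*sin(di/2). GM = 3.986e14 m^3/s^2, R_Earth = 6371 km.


r = 30343.1290 km = 3.0343129e+07 m
V = sqrt(mu/r) = 3624.4196 m/s
di = 44.1 deg = 0.7696902 rad
dV = 2*V*sin(di/2) = 2*3624.4196*sin(0.3848451)
dV = 2721.3271 m/s = 2.7213 km/s

2.7213 km/s


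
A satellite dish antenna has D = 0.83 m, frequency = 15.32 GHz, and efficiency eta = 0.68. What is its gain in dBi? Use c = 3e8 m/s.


lambda = c/f = 3e8 / 1.532e+10 = 0.01958225 m
G = eta*(pi*D/lambda)^2 = 0.68*(pi*0.83/0.01958225)^2
G = 12057.0167 (linear)
G = 10*log10(12057.0167) = 40.8124 dBi

40.8124 dBi


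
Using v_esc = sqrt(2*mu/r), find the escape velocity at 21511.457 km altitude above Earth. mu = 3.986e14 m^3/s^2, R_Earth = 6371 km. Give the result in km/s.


r = 6371.0 + 21511.457 = 27882.4570 km = 2.7882457e+07 m
v_esc = sqrt(2*mu/r) = sqrt(2*3.986e14 / 2.7882457e+07)
v_esc = 5347.0978 m/s = 5.3471 km/s

5.3471 km/s


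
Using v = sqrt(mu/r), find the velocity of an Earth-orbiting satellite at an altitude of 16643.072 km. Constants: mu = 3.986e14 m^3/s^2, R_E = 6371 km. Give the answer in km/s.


r = R_E + alt = 6371.0 + 16643.072 = 23014.0720 km = 2.3014072e+07 m
v = sqrt(mu/r) = sqrt(3.986e14 / 2.3014072e+07) = 4161.7110 m/s = 4.1617 km/s

4.1617 km/s


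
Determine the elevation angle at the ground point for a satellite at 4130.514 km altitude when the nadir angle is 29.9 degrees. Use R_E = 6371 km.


r = R_E + alt = 10501.5140 km
Law of sines in the satellite / Earth-center / ground-point triangle:
  sin(nadir)/R_E = sin(90 + el)/r  =>  cos(el) = (r/R_E)*sin(nadir)
cos(el) = (10501.5140 / 6371.0000) * sin(29.9 deg) = 0.8216726
el = arccos(0.8216726) = 34.7474 deg
(Earth-central angle = 90 - nadir - el = 25.3526 deg)

34.7474 degrees


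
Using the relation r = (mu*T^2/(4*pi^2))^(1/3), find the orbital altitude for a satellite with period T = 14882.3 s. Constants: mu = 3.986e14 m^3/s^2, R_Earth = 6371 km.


T = 14882.3 s
r = (mu*T^2/(4*pi^2))^(1/3) = (3.986e14 * 14882.3^2 / (4*pi^2))^(1/3)
r = 1.3076933e+07 m = 13076.9327 km
alt = r - R_E = 13076.9327 - 6371 = 6705.9327 km

6705.9327 km


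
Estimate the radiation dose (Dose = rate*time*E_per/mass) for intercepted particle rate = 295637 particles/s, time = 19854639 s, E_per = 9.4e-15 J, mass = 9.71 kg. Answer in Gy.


Total energy deposited = rate * time * E_per
  = 295637 * 19854639 * 9.4e-15 = 0.0551758 J
Dose = E_total / mass = 0.0551758 / 9.71
Dose = 0.005682369 Gy

0.0057 Gy


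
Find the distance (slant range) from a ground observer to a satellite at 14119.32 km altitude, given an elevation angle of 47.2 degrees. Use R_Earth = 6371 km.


h = 14119.32 km, el = 47.2 deg
d = -R_E*sin(el) + sqrt((R_E*sin(el))^2 + 2*R_E*h + h^2)
d = -6371.0000*sin(0.8237954) + sqrt((6371.0000*0.7337299)^2 + 2*6371.0000*14119.32 + 14119.32^2)
d = 15353.2724 km

15353.2724 km


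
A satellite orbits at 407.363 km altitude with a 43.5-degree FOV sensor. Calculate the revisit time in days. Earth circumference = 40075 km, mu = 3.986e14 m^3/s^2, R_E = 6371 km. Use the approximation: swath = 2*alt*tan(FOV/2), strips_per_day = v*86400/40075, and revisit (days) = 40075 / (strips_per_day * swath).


swath = 2*407.363*tan(0.3796091) = 325.0427 km
v = sqrt(mu/r) = 7668.4261 m/s = 7.6684 km/s
strips/day = v*86400/40075 = 7.6684*86400/40075 = 16.5328
coverage/day = strips * swath = 16.5328 * 325.0427 = 5373.8666 km
revisit = 40075 / 5373.8666 = 7.4574 days

7.4574 days


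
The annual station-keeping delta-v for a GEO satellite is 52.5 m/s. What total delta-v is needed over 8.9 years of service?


dV = rate * years = 52.5 * 8.9
dV = 467.2500 m/s

467.2500 m/s


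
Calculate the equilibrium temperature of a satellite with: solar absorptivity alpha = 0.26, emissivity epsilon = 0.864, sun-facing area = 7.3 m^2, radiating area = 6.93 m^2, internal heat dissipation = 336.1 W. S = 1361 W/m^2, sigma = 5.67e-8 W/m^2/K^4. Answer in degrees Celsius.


Numerator = alpha*S*A_sun + Q_int = 0.26*1361*7.3 + 336.1 = 2919.2780 W
Denominator = eps*sigma*A_rad = 0.864*5.67e-8*6.93 = 3.3949238e-07 W/K^4
T^4 = 8.5989499e+09 K^4
T = 304.5169 K = 31.3669 C

31.3669 degrees Celsius


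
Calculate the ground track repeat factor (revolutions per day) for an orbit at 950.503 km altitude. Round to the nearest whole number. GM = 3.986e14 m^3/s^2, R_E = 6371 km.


r = 7.321503e+06 m
T = 2*pi*sqrt(r^3/mu) = 6234.6430 s = 103.9107 min
revs/day = 1440 / 103.9107 = 13.8581
Rounded: 14 revolutions per day

14 revolutions per day


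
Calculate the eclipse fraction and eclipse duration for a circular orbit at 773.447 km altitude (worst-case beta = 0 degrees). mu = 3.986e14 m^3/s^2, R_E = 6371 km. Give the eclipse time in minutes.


r = 7144.4470 km
T = 100.1643 min
Eclipse fraction = arcsin(R_E/r)/pi = arcsin(6371.0000/7144.4470)/pi
= arcsin(0.8917415)/pi = 0.3505162
Eclipse duration = 0.3505162 * 100.1643 = 35.1092 min

35.1092 minutes


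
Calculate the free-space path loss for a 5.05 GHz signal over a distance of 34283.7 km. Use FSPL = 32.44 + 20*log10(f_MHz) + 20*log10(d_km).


f = 5.05 GHz = 5050.0000 MHz
d = 34283.7 km
FSPL = 32.44 + 20*log10(5050.0000) + 20*log10(34283.7)
FSPL = 32.44 + 74.0658 + 90.7018
FSPL = 197.2076 dB

197.2076 dB


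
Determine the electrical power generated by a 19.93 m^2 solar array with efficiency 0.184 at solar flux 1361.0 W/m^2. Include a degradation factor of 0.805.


P = area * eta * S * degradation
P = 19.93 * 0.184 * 1361.0 * 0.805
P = 4017.7150 W

4017.7150 W


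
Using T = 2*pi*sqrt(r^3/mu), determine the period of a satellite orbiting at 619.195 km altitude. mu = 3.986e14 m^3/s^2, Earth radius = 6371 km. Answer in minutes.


r = 6990.1950 km = 6.990195e+06 m
T = 2*pi*sqrt(r^3/mu) = 2*pi*sqrt(3.4156068e+20 / 3.986e14)
T = 5816.2780 s = 96.9380 min

96.9380 minutes


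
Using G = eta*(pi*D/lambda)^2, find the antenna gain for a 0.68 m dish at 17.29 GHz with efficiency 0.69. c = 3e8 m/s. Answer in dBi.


lambda = c/f = 3e8 / 1.729e+10 = 0.01735107 m
G = eta*(pi*D/lambda)^2 = 0.69*(pi*0.68/0.01735107)^2
G = 10459.5774 (linear)
G = 10*log10(10459.5774) = 40.1951 dBi

40.1951 dBi


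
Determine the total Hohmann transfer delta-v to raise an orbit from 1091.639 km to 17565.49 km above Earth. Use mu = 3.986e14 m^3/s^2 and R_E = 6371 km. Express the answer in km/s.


r1 = 7462.6390 km = 7.462639e+06 m
r2 = 23936.4900 km = 2.393649e+07 m
dv1 = sqrt(mu/r1)*(sqrt(2*r2/(r1+r2)) - 1) = 1715.8011 m/s
dv2 = sqrt(mu/r2)*(1 - sqrt(2*r1/(r1+r2))) = 1267.2747 m/s
total dv = |dv1| + |dv2| = 1715.8011 + 1267.2747 = 2983.0757 m/s = 2.9831 km/s

2.9831 km/s


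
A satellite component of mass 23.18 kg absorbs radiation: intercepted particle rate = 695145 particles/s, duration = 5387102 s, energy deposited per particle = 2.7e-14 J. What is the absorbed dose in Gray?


Total energy deposited = rate * time * E_per
  = 695145 * 5387102 * 2.7e-14 = 0.1011101 J
Dose = E_total / mass = 0.1011101 / 23.18
Dose = 0.004361953 Gy

0.0044 Gy


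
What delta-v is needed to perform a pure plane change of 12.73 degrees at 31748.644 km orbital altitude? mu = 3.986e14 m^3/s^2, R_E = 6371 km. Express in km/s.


r = 38119.6440 km = 3.8119644e+07 m
V = sqrt(mu/r) = 3233.6591 m/s
di = 12.73 deg = 0.2221804 rad
dV = 2*V*sin(di/2) = 2*3233.6591*sin(0.1110902)
dV = 716.9789 m/s = 0.7169789 km/s

0.7170 km/s


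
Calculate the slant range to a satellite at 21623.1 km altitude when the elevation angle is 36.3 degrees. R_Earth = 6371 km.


h = 21623.1 km, el = 36.3 deg
d = -R_E*sin(el) + sqrt((R_E*sin(el))^2 + 2*R_E*h + h^2)
d = -6371.0000*sin(0.6335545) + sqrt((6371.0000*0.5920132)^2 + 2*6371.0000*21623.1 + 21623.1^2)
d = 23747.4743 km

23747.4743 km


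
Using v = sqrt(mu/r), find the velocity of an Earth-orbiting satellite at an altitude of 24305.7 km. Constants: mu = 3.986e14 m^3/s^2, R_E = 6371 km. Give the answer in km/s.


r = R_E + alt = 6371.0 + 24305.7 = 30676.7000 km = 3.06767e+07 m
v = sqrt(mu/r) = sqrt(3.986e14 / 3.06767e+07) = 3604.6602 m/s = 3.6047 km/s

3.6047 km/s


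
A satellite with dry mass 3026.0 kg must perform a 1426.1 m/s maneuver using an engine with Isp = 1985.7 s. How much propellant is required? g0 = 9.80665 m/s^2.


ve = Isp * g0 = 1985.7 * 9.80665 = 19473.064905 m/s
mass ratio = exp(dv/ve) = exp(1426.1/19473.064905) = 1.07598282
m_prop = m_dry * (mr - 1) = 3026.0 * (1.07598282 - 1)
m_prop = 229.9240 kg

229.9240 kg


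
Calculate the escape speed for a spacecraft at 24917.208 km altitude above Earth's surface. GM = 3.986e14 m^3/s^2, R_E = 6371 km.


r = 6371.0 + 24917.208 = 31288.2080 km = 3.1288208e+07 m
v_esc = sqrt(2*mu/r) = sqrt(2*3.986e14 / 3.1288208e+07)
v_esc = 5047.6973 m/s = 5.0477 km/s

5.0477 km/s


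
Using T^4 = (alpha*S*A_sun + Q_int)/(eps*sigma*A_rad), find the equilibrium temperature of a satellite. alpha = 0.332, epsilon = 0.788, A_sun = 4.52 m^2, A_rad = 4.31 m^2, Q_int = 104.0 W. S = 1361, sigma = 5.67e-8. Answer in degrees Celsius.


Numerator = alpha*S*A_sun + Q_int = 0.332*1361*4.52 + 104.0 = 2146.3710 W
Denominator = eps*sigma*A_rad = 0.788*5.67e-8*4.31 = 1.9256908e-07 W/K^4
T^4 = 1.114598e+10 K^4
T = 324.9223 K = 51.7723 C

51.7723 degrees Celsius


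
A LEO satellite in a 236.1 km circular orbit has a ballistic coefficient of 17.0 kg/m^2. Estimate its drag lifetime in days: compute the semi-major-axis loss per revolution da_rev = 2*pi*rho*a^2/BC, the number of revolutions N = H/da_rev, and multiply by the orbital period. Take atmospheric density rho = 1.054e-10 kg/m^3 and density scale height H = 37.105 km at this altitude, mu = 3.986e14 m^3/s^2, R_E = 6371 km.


a = R_E + alt = 6607.1000 km = 6.6071e+06 m
da_rev = 2*pi*rho*a^2/BC = 2*pi*1.054e-10*(6.6071e+06)^2/17.0 = 1700.565319 m per revolution
N = H/da_rev = 37105.0000 m / 1700.565319 m = 21.8192 revolutions
P = 2*pi*sqrt(a^3/mu) = 5344.7518 s
lifetime = N*P = 21.8192 * 5344.7518 = 116618.2874 s = 1.3497 days

1.3497 days


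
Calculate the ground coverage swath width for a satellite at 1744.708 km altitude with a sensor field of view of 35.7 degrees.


FOV = 35.7 deg = 0.6230825 rad
swath = 2 * alt * tan(FOV/2) = 2 * 1744.708 * tan(0.3115413)
swath = 2 * 1744.708 * 0.3220278
swath = 1123.6888 km

1123.6888 km


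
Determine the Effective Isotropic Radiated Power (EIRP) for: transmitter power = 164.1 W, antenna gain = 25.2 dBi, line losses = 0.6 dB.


Pt = 164.1 W = 22.1511 dBW
EIRP = Pt_dBW + Gt - losses = 22.1511 + 25.2 - 0.6 = 46.7511 dBW

46.7511 dBW


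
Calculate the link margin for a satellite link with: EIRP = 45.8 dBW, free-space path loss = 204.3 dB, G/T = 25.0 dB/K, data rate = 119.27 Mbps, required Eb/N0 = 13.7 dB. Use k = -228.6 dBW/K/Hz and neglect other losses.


C/N0 = EIRP - FSPL + G/T - k = 45.8 - 204.3 + 25.0 - (-228.6)
C/N0 = 95.1000 dB-Hz
R_b = 119.27 Mbps = 1.1927e+08 bps -> 10*log10(R_b) = 80.7653 dB-Hz
Eb/N0 = C/N0 - 10*log10(R_b) = 95.1000 - 80.7653 = 14.3347 dB
Margin = Eb/N0 - Eb/N0_req = 14.3347 - 13.7 = 0.6346878 dB (link closes)

0.6347 dB


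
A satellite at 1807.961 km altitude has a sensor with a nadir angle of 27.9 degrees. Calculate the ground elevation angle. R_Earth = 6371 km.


r = R_E + alt = 8178.9610 km
Law of sines in the satellite / Earth-center / ground-point triangle:
  sin(nadir)/R_E = sin(90 + el)/r  =>  cos(el) = (r/R_E)*sin(nadir)
cos(el) = (8178.9610 / 6371.0000) * sin(27.9 deg) = 0.6007188
el = arccos(0.6007188) = 53.0786 deg
(Earth-central angle = 90 - nadir - el = 9.0214 deg)

53.0786 degrees


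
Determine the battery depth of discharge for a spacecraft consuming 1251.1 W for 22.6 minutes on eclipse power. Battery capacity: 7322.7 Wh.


E_used = P * t / 60 = 1251.1 * 22.6 / 60 = 471.2477 Wh
DOD = E_used / E_total * 100 = 471.2477 / 7322.7 * 100
DOD = 6.4354 %

6.4354 %


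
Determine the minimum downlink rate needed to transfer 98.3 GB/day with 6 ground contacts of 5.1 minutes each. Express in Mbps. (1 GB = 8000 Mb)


total contact time = 6 * 5.1 * 60 = 1836.0000 s
data = 98.3 GB = 786400.0000 Mb
rate = 786400.0000 / 1836.0000 = 428.3224 Mbps

428.3224 Mbps


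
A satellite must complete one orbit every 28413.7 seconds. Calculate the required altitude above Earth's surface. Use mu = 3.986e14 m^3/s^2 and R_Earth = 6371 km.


T = 28413.7 s
r = (mu*T^2/(4*pi^2))^(1/3) = (3.986e14 * 28413.7^2 / (4*pi^2))^(1/3)
r = 2.0125393e+07 m = 20125.3935 km
alt = r - R_E = 20125.3935 - 6371 = 13754.3935 km

13754.3935 km


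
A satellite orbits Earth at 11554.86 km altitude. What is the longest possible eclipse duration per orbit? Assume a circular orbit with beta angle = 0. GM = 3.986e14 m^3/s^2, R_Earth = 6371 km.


r = 17925.8600 km
T = 398.0888 min
Eclipse fraction = arcsin(R_E/r)/pi = arcsin(6371.0000/17925.8600)/pi
= arcsin(0.3554083)/pi = 0.1156582
Eclipse duration = 0.1156582 * 398.0888 = 46.0422 min

46.0422 minutes


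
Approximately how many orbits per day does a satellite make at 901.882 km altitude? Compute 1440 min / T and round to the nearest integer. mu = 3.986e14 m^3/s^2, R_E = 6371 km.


r = 7.272882e+06 m
T = 2*pi*sqrt(r^3/mu) = 6172.6412 s = 102.8774 min
revs/day = 1440 / 102.8774 = 13.9972
Rounded: 14 revolutions per day

14 revolutions per day


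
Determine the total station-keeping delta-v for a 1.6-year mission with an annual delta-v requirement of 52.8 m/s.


dV = rate * years = 52.8 * 1.6
dV = 84.4800 m/s

84.4800 m/s


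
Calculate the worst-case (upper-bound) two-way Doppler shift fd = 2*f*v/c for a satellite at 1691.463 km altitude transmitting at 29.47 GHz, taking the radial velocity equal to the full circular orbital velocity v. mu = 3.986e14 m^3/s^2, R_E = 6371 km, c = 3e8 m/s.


r = 8.062463e+06 m
v = sqrt(mu/r) = 7031.2863 m/s (worst-case radial velocity)
f = 29.47 GHz = 2.947e+10 Hz
fd = 2*f*v/c = 2*2.947e+10*7031.2863/3.0e+08
fd = 1.3814134e+06 Hz

1.3814e+06 Hz


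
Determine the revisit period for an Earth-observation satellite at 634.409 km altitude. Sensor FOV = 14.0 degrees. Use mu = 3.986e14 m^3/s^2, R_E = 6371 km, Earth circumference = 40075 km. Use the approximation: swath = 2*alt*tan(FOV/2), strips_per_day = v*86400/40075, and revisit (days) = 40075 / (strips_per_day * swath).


swath = 2*634.409*tan(0.122173) = 155.7913 km
v = sqrt(mu/r) = 7543.1353 m/s = 7.5431 km/s
strips/day = v*86400/40075 = 7.5431*86400/40075 = 16.2627
coverage/day = strips * swath = 16.2627 * 155.7913 = 2533.5834 km
revisit = 40075 / 2533.5834 = 15.8175 days

15.8175 days


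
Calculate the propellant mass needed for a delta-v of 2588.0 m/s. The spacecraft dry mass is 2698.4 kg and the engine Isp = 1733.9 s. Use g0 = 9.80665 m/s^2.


ve = Isp * g0 = 1733.9 * 9.80665 = 17003.750435 m/s
mass ratio = exp(dv/ve) = exp(2588.0/17003.750435) = 1.16439509
m_prop = m_dry * (mr - 1) = 2698.4 * (1.16439509 - 1)
m_prop = 443.6037 kg

443.6037 kg


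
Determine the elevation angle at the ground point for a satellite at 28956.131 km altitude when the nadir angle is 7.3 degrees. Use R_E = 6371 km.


r = R_E + alt = 35327.1310 km
Law of sines in the satellite / Earth-center / ground-point triangle:
  sin(nadir)/R_E = sin(90 + el)/r  =>  cos(el) = (r/R_E)*sin(nadir)
cos(el) = (35327.1310 / 6371.0000) * sin(7.3 deg) = 0.704572
el = arccos(0.704572) = 45.2050 deg
(Earth-central angle = 90 - nadir - el = 37.4950 deg)

45.2050 degrees


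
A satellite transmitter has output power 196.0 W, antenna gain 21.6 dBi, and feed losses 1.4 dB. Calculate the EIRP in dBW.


Pt = 196.0 W = 22.9226 dBW
EIRP = Pt_dBW + Gt - losses = 22.9226 + 21.6 - 1.4 = 43.1226 dBW

43.1226 dBW


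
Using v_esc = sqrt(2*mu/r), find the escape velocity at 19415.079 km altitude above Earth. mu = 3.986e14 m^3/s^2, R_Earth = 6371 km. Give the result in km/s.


r = 6371.0 + 19415.079 = 25786.0790 km = 2.5786079e+07 m
v_esc = sqrt(2*mu/r) = sqrt(2*3.986e14 / 2.5786079e+07)
v_esc = 5560.2074 m/s = 5.5602 km/s

5.5602 km/s


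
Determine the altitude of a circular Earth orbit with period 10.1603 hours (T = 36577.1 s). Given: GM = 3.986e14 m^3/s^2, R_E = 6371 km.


T = 36577.1 s
r = (mu*T^2/(4*pi^2))^(1/3) = (3.986e14 * 36577.1^2 / (4*pi^2))^(1/3)
r = 2.381581e+07 m = 23815.8105 km
alt = r - R_E = 23815.8105 - 6371 = 17444.8105 km

17444.8105 km


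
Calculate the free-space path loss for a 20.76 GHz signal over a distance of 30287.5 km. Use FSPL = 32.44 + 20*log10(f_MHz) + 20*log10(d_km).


f = 20.76 GHz = 20760.0000 MHz
d = 30287.5 km
FSPL = 32.44 + 20*log10(20760.0000) + 20*log10(30287.5)
FSPL = 32.44 + 86.3445 + 89.6253
FSPL = 208.4098 dB

208.4098 dB


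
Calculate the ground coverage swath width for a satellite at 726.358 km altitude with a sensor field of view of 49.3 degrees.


FOV = 49.3 deg = 0.8604473 rad
swath = 2 * alt * tan(FOV/2) = 2 * 726.358 * tan(0.4302237)
swath = 2 * 726.358 * 0.4588918
swath = 666.6394 km

666.6394 km


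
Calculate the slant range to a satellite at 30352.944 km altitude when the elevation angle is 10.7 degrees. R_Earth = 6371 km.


h = 30352.944 km, el = 10.7 deg
d = -R_E*sin(el) + sqrt((R_E*sin(el))^2 + 2*R_E*h + h^2)
d = -6371.0000*sin(0.1867502) + sqrt((6371.0000*0.1856666)^2 + 2*6371.0000*30352.944 + 30352.944^2)
d = 35003.5468 km

35003.5468 km


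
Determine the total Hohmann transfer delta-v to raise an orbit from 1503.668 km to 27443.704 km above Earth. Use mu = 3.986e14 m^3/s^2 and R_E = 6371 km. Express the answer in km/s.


r1 = 7874.6680 km = 7.874668e+06 m
r2 = 33814.7040 km = 3.3814704e+07 m
dv1 = sqrt(mu/r1)*(sqrt(2*r2/(r1+r2)) - 1) = 1947.0241 m/s
dv2 = sqrt(mu/r2)*(1 - sqrt(2*r1/(r1+r2))) = 1323.0805 m/s
total dv = |dv1| + |dv2| = 1947.0241 + 1323.0805 = 3270.1046 m/s = 3.2701 km/s

3.2701 km/s


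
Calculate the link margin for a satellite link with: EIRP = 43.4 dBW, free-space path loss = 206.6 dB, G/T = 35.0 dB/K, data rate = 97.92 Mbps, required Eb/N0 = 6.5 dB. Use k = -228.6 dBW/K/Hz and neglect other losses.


C/N0 = EIRP - FSPL + G/T - k = 43.4 - 206.6 + 35.0 - (-228.6)
C/N0 = 100.4000 dB-Hz
R_b = 97.92 Mbps = 9.792e+07 bps -> 10*log10(R_b) = 79.9087 dB-Hz
Eb/N0 = C/N0 - 10*log10(R_b) = 100.4000 - 79.9087 = 20.4913 dB
Margin = Eb/N0 - Eb/N0_req = 20.4913 - 6.5 = 13.9913 dB (link closes)

13.9913 dB


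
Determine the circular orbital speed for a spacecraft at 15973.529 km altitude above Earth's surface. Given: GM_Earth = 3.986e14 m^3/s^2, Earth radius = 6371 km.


r = R_E + alt = 6371.0 + 15973.529 = 22344.5290 km = 2.2344529e+07 m
v = sqrt(mu/r) = sqrt(3.986e14 / 2.2344529e+07) = 4223.6026 m/s = 4.2236 km/s

4.2236 km/s


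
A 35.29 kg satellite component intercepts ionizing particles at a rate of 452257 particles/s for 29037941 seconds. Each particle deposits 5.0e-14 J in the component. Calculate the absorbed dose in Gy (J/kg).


Total energy deposited = rate * time * E_per
  = 452257 * 29037941 * 5.0e-14 = 0.6566306 J
Dose = E_total / mass = 0.6566306 / 35.29
Dose = 0.0186067 Gy

0.0186 Gy


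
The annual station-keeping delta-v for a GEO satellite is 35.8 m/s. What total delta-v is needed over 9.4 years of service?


dV = rate * years = 35.8 * 9.4
dV = 336.5200 m/s

336.5200 m/s


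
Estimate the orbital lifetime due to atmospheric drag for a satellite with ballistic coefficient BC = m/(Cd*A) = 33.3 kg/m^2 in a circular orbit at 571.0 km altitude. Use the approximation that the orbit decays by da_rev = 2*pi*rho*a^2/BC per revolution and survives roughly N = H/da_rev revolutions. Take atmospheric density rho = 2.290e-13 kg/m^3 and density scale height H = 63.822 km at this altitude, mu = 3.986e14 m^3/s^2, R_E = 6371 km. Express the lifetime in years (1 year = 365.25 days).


a = R_E + alt = 6942.0000 km = 6.942e+06 m
da_rev = 2*pi*rho*a^2/BC = 2*pi*2.290e-13*(6.942e+06)^2/33.3 = 2.082286 m per revolution
N = H/da_rev = 63822.0000 m / 2.082286 m = 30649.9714 revolutions
P = 2*pi*sqrt(a^3/mu) = 5756.2300 s
lifetime = N*P = 30649.9714 * 5756.2300 = 1.7642828e+08 s = 2041.9940 days
years = 2041.9940 / 365.25 = 5.5907 years

5.5907 years
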